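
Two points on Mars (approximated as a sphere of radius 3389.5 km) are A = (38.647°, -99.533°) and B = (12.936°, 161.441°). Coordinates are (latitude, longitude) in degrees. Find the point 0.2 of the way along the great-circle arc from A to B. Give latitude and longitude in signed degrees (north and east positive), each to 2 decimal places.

41.24°, -122.53°

The central angle between A and B is δ = 1.5504 rad.
With f = 0.2, the slerp weights are sin((1−f)δ)/sin δ = 0.9461 and sin(fδ)/sin δ = 0.3052.
Weighted sum of the unit vectors: (0.9461)·(-0.1293,-0.7702,0.6245) + (0.3052)·(-0.9239,0.3102,0.2239) = (-0.4044, -0.6340, 0.6592).
Converting back: φ = atan2(z, √(x²+y²)) = 41.24°, λ = atan2(y, x) = -122.53°.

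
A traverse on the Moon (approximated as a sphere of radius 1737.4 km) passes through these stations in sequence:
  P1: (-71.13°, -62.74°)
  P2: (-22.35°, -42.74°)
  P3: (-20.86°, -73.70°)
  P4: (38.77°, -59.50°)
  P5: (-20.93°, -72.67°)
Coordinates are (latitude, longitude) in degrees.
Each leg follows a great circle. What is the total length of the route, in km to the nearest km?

6094 km

Leg P1→P2: central angle 0.8751 rad, distance 1520.4 km.
Leg P2→P3: central angle 0.5022 rad, distance 872.5 km.
Leg P3→P4: central angle 1.0664 rad, distance 1852.7 km.
Leg P4→P5: central angle 1.0640 rad, distance 1848.6 km.
Total: 1520.4 + 872.5 + 1852.7 + 1848.6 ≈ 6094 km.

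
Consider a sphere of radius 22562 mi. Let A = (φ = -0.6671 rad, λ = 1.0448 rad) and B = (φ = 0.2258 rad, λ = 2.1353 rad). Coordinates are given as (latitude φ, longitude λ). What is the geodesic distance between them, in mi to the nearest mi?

30545 mi

With latitudes φ₁ = -38.222°, φ₂ = 12.937° and longitude difference Δλ = 62.481°:
Haversine: a = sin²(Δφ/2) + cos φ₁ cos φ₂ sin²(Δλ/2) = 0.1864 + (0.7856)(0.9746)(0.2690) = 0.39237.
Central angle c = 2·arcsin(√a) = 1.35384 rad.
Distance = R·c = 22562 × 1.3538 ≈ 30545 mi.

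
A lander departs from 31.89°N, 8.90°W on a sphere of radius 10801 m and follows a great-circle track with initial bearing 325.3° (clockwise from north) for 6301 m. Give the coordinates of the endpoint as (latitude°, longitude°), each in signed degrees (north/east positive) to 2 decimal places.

Angular distance δ = d/R = 6301/10801 = 0.58337 rad; initial bearing θ = 5.6776 rad.
sin φ₂ = sin φ₁ cos δ + cos φ₁ sin δ cos θ = (0.5283)(0.8346) + (0.8491)(0.5508)(0.8221) = 0.8254, so φ₂ = 55.63°.
Δλ = atan2(sin θ sin δ cos φ₁, cos δ − sin φ₁ sin φ₂) = atan2(-0.2663, 0.3985) = -33.745°.
λ₂ = -8.900° − 33.745° = -42.65°.

55.63°, -42.65°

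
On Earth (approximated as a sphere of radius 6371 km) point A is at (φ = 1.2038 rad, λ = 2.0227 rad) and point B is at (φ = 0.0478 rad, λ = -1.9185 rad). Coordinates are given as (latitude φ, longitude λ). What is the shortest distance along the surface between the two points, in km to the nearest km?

11324 km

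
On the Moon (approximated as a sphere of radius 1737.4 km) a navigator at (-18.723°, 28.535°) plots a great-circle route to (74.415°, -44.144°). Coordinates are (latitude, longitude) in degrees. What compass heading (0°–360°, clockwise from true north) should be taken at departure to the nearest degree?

345°

With φ₁ = -0.3268, φ₂ = 1.2988, Δλ = -1.2685 rad, the forward-azimuth formula gives
θ = atan2( sin Δλ cos φ₂ , cos φ₁ sin φ₂ − sin φ₁ cos φ₂ cos Δλ ) = atan2(-0.2565, 0.9379) = -15.29°.
Adding 360° brings this into [0°, 360°): 345°.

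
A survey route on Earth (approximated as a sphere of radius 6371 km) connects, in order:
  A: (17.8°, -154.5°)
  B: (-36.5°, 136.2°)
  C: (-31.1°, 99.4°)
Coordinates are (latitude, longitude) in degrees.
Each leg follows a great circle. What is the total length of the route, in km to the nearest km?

Leg A→B: central angle 1.4820 rad, distance 9441.7 km.
Leg B→C: central angle 0.5386 rad, distance 3431.7 km.
Total: 9441.7 + 3431.7 ≈ 12873 km.

12873 km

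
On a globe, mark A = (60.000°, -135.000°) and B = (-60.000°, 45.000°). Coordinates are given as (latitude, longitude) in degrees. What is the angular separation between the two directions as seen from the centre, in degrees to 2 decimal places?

With latitudes φ₁ = 60.000°, φ₂ = -60.000° and longitude difference Δλ = -180.000°:
Haversine: a = sin²(Δφ/2) + cos φ₁ cos φ₂ sin²(Δλ/2) = 0.7500 + (0.5000)(0.5000)(1.0000) = 1.00000.
Central angle c = 2·arcsin(√a) = 3.14159 rad.
So the angular separation is 180.00°.

180.00°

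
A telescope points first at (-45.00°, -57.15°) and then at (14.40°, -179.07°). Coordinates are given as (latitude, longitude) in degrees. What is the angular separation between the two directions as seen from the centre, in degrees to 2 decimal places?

Let φ₁ = -0.7854 rad, φ₂ = 0.2513 rad, and Δλ = -2.1279 rad.
Haversine: a = sin²(Δφ/2) + cos φ₁ cos φ₂ sin²(Δλ/2) = 0.2455 + (0.7071)(0.9686)(0.7644) = 0.76899.
Central angle c = 2·arcsin(√a) = 2.13883 rad.
So the angular separation is 122.55°.

122.55°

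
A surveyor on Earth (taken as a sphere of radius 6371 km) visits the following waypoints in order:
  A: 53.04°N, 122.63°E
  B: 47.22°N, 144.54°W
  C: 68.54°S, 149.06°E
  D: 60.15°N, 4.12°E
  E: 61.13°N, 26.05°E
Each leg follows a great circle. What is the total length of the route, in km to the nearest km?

Leg A→B: central angle 0.9688 rad, distance 6172.0 km.
Leg B→C: central angle 2.1940 rad, distance 13977.7 km.
Leg C→D: central angle 2.8447 rad, distance 18123.7 km.
Leg D→E: central angle 0.1875 rad, distance 1194.9 km.
Total: 6172.0 + 13977.7 + 18123.7 + 1194.9 ≈ 39468 km.

39468 km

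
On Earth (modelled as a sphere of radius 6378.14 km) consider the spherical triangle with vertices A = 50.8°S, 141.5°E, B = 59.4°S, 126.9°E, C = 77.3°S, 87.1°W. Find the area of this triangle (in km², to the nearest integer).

Side lengths (central angles): a = 0.7274, b = 0.8445, c = 0.2084 rad; semiperimeter s = 0.8901.
By l'Huilier's theorem, tan(E/4) = √[tan(s/2) tan((s−a)/2) tan((s−b)/2) tan((s−c)/2)], giving spherical excess E = 0.0710 rad.
Area = E·R² = 0.0710 × (6378.14)² ≈ 2887316 km².

2887316 km²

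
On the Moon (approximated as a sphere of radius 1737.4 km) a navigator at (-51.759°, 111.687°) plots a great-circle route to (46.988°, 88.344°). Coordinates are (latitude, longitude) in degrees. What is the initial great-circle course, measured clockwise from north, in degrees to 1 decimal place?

344.0°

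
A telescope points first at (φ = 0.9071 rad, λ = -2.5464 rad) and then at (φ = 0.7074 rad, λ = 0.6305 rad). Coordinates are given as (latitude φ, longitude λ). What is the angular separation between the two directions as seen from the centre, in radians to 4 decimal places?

With latitudes φ₁ = 51.973°, φ₂ = 40.531° and longitude difference Δλ = -177.977°:
cos c = sin φ₁ sin φ₂ + cos φ₁ cos φ₂ cos Δλ = (0.7877)(0.6499) + (0.6160)(0.7601)(-0.9994) = 0.04398,
so c = arccos(0.04398) = 1.52680 rad.
So the angular separation is 1.5268 rad.

1.5268 rad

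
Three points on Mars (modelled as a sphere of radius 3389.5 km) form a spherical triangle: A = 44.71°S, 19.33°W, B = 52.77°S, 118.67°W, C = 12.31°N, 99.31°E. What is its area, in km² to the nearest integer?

24161584 km²

Side lengths (central angles): a = 2.2597, b = 2.0746, c = 1.0583 rad; semiperimeter s = 2.6963.
By l'Huilier's theorem, tan(E/4) = √[tan(s/2) tan((s−a)/2) tan((s−b)/2) tan((s−c)/2)], giving spherical excess E = 2.1031 rad.
Area = E·R² = 2.1031 × (3389.5)² ≈ 24161584 km².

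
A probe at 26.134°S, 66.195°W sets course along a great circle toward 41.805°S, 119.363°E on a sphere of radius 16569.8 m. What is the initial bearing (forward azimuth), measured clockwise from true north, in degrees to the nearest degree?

With φ₁ = -0.4561, φ₂ = -0.7296, Δλ = -3.0446 rad, the forward-azimuth formula gives
θ = atan2( sin Δλ cos φ₂ , cos φ₁ sin φ₂ − sin φ₁ cos φ₂ cos Δλ ) = atan2(-0.0722, -0.9252) = -175.54°.
Adding 360° brings this into [0°, 360°): 184°.

184°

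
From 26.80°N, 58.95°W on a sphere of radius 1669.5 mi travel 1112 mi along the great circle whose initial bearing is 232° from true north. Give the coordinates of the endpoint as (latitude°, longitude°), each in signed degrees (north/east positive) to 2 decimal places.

0.86°, -88.09°

Angular distance δ = d/R = 1112/1669.5 = 0.66607 rad; initial bearing θ = 4.0492 rad.
sin φ₂ = sin φ₁ cos δ + cos φ₁ sin δ cos θ = (0.4509)(0.7863) + (0.8926)(0.6179)(-0.6157) = 0.0150, so φ₂ = 0.86°.
Δλ = atan2(sin θ sin δ cos φ₁, cos δ − sin φ₁ sin φ₂) = atan2(-0.4346, 0.7795) = -29.141°.
λ₂ = -58.950° − 29.141° = -88.09°.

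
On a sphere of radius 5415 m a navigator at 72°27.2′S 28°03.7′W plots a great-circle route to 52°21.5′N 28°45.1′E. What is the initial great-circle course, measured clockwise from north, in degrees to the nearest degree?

43°

Δλ = 56.813° = 0.9916 rad.
y = sin Δλ · cos φ₂ = (0.8369)(0.6107) = 0.5111
x = cos φ₁ sin φ₂ − sin φ₁ cos φ₂ cos Δλ = (0.3015)(0.7918) − (-0.9535)(0.6107)(0.5474) = 0.5575
θ = atan2(y, x) = 42.52°, so the bearing is 43°.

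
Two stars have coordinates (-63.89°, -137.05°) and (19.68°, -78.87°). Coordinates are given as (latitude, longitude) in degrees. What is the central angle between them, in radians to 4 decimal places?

1.6548 rad

Let φ₁ = -1.1151 rad, φ₂ = 0.3435 rad, and Δλ = 1.0154 rad.
cos c = sin φ₁ sin φ₂ + cos φ₁ cos φ₂ cos Δλ = (-0.8980)(0.3368) + (0.4401)(0.9416)(0.5273) = -0.08391,
so c = arccos(-0.08391) = 1.65481 rad.
So the angular separation is 1.6548 rad.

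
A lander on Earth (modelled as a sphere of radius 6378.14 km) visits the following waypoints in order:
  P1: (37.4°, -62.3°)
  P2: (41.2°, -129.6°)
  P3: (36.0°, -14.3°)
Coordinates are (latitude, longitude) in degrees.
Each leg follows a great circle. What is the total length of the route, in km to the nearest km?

14872 km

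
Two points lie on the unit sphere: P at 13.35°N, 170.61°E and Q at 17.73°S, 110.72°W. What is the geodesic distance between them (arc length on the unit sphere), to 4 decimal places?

With latitudes φ₁ = 13.350°, φ₂ = -17.730° and longitude difference Δλ = 78.670°:
Haversine: a = sin²(Δφ/2) + cos φ₁ cos φ₂ sin²(Δλ/2) = 0.0718 + (0.9730)(0.9525)(0.4018) = 0.44412.
Central angle c = 2·arcsin(√a) = 1.45881 rad.
On the unit sphere the arc length equals the central angle: 1.4588.

1.4588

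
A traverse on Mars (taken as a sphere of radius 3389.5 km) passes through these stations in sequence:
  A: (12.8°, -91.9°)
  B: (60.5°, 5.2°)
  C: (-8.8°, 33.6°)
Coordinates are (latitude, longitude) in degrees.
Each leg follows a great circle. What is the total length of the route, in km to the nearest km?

9180 km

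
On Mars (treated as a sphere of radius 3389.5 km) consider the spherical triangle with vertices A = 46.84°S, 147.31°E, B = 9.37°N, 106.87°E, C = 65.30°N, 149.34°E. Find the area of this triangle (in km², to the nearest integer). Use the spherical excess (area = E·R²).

Side lengths (central angles): a = 1.1018, b = 1.9574, c = 1.1648 rad; semiperimeter s = 2.1120.
By l'Huilier's theorem, tan(E/4) = √[tan(s/2) tan((s−a)/2) tan((s−b)/2) tan((s−c)/2)], giving spherical excess E = 0.7779 rad.
Area = E·R² = 0.7779 × (3389.5)² ≈ 8937607 km².

8937607 km²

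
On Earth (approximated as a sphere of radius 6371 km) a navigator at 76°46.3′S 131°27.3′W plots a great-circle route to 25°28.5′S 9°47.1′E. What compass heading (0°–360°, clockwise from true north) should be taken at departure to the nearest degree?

Δλ = 141.240° = 2.4651 rad.
y = sin Δλ · cos φ₂ = (0.6261)(0.9028) = 0.5652
x = cos φ₁ sin φ₂ − sin φ₁ cos φ₂ cos Δλ = (0.2288)(-0.4301) − (-0.9735)(0.9028)(-0.7798) = -0.7837
θ = atan2(y, x) = 144.20°, so the bearing is 144°.

144°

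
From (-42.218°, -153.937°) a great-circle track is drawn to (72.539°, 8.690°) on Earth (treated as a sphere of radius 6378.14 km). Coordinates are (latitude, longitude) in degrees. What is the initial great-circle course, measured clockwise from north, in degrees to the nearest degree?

With φ₁ = -0.7368, φ₂ = 1.2660, Δλ = 2.8384 rad, the forward-azimuth formula gives
θ = atan2( sin Δλ cos φ₂ , cos φ₁ sin φ₂ − sin φ₁ cos φ₂ cos Δλ ) = atan2(0.0896, 0.5140) = 9.89°.
So the initial bearing is 10°.

10°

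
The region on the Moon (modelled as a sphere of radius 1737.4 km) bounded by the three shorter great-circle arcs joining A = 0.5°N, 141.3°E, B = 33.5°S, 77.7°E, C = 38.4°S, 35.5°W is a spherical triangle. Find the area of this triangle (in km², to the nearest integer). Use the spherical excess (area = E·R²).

Side lengths (central angles): a = 1.4853, b = 2.4781, c = 1.1961 rad; semiperimeter s = 2.5798.
By l'Huilier's theorem, tan(E/4) = √[tan(s/2) tan((s−a)/2) tan((s−b)/2) tan((s−c)/2)], giving spherical excess E = 1.1597 rad.
Area = E·R² = 1.1597 × (1737.4)² ≈ 3500631 km².

3500631 km²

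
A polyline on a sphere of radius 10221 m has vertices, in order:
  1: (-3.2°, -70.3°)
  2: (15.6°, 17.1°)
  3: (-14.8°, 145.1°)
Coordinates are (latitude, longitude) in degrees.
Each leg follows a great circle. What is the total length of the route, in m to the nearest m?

38943 m

Leg 1→2: central angle 1.5422 rad, distance 15762.6 m.
Leg 2→3: central angle 2.2679 rad, distance 23180.3 m.
Total: 15762.6 + 23180.3 ≈ 38943 m.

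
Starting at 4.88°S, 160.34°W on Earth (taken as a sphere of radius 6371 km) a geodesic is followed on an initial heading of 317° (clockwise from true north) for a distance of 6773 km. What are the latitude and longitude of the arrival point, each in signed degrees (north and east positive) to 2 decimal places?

36.54°, 151.77°

Angular distance δ = d/R = 6773/6371 = 1.06310 rad; initial bearing θ = 5.5327 rad.
sin φ₂ = sin φ₁ cos δ + cos φ₁ sin δ cos θ = (-0.0851)(0.4862) + (0.9964)(0.8739)(0.7314) = 0.5954, so φ₂ = 36.54°.
Δλ = atan2(sin θ sin δ cos φ₁, cos δ − sin φ₁ sin φ₂) = atan2(-0.5938, 0.5368) = -47.886°.
λ₂ = -160.340° − 47.886° = -208.23° → 151.77° after wrapping to (−180°, 180°].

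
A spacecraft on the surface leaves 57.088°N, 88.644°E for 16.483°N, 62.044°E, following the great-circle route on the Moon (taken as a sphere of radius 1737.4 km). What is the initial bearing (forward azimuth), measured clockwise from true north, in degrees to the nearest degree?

217°

With φ₁ = 0.9964, φ₂ = 0.2877, Δλ = -0.4643 rad, the forward-azimuth formula gives
θ = atan2( sin Δλ cos φ₂ , cos φ₁ sin φ₂ − sin φ₁ cos φ₂ cos Δλ ) = atan2(-0.4294, -0.5656) = -142.80°.
Adding 360° brings this into [0°, 360°): 217°.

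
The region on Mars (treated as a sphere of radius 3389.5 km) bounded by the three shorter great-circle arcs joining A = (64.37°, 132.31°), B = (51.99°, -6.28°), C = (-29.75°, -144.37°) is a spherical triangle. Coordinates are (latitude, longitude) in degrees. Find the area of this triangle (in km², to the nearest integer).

Side lengths (central angles): a = 2.4797, b = 1.9864, c = 1.0349 rad; semiperimeter s = 2.7505.
By l'Huilier's theorem, tan(E/4) = √[tan(s/2) tan((s−a)/2) tan((s−b)/2) tan((s−c)/2)], giving spherical excess E = 2.0580 rad.
Area = E·R² = 2.0580 × (3389.5)² ≈ 23643770 km².

23643770 km²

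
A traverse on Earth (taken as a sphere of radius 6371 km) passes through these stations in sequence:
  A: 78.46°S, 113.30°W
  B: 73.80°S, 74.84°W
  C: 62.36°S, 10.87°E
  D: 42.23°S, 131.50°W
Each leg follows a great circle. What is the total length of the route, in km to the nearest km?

Leg A→B: central angle 0.1758 rad, distance 1120.1 km.
Leg B→C: central angle 0.5348 rad, distance 3407.0 km.
Leg C→D: central angle 1.2415 rad, distance 7909.7 km.
Total: 1120.1 + 3407.0 + 7909.7 ≈ 12437 km.

12437 km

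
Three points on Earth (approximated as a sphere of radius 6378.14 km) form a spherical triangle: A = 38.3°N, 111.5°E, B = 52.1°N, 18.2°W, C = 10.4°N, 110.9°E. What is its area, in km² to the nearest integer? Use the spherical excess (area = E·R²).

Side lengths (central angles): a = 1.8117, b = 0.4870, c = 1.3887 rad; semiperimeter s = 1.8437.
By l'Huilier's theorem, tan(E/4) = √[tan(s/2) tan((s−a)/2) tan((s−b)/2) tan((s−c)/2)], giving spherical excess E = 0.2506 rad.
Area = E·R² = 0.2506 × (6378.14)² ≈ 10194231 km².

10194231 km²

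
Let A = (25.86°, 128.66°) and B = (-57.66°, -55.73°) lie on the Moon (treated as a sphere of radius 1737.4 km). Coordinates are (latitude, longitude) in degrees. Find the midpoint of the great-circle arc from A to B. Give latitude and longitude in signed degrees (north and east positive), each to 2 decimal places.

-47.94°, 135.04°

Central angle δ = 2.5839 rad. Interpolating on the sphere with fraction f = 0.5:
P = [sin((1−f)δ)·A + sin(fδ)·B] / sin δ = 1.8166·A + 1.8166·B in Cartesian coordinates,
giving P = (-0.4740, 0.4734, -0.7425), i.e. latitude -47.94°, longitude 135.04°.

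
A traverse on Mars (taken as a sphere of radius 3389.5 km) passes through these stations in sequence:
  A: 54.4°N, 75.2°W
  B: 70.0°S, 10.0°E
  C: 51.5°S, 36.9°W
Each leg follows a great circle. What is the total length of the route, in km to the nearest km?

Leg A→B: central angle 2.4149 rad, distance 8185.5 km.
Leg B→C: central angle 0.4931 rad, distance 1671.2 km.
Total: 8185.5 + 1671.2 ≈ 9857 km.

9857 km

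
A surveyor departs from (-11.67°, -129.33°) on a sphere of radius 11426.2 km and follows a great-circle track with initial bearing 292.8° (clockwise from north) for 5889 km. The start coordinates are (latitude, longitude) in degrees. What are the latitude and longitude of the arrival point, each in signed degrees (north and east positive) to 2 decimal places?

0.63°, -156.36°

Angular distance δ = d/R = 5889/11426.2 = 0.51539 rad; initial bearing θ = 5.1103 rad.
sin φ₂ = sin φ₁ cos δ + cos φ₁ sin δ cos θ = (-0.2023)(0.8701) + (0.9793)(0.4929)(0.3875) = 0.0111, so φ₂ = 0.63°.
Δλ = atan2(sin θ sin δ cos φ₁, cos δ − sin φ₁ sin φ₂) = atan2(-0.4450, 0.8723) = -27.026°.
λ₂ = -129.330° − 27.026° = -156.36°.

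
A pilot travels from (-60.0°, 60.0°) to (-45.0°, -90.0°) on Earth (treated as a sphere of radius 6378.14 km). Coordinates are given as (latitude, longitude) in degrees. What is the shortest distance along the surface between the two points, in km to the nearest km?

Let φ₁ = -1.0472 rad, φ₂ = -0.7854 rad, and Δλ = -2.6180 rad.
cos c = sin φ₁ sin φ₂ + cos φ₁ cos φ₂ cos Δλ = (-0.8660)(-0.7071) + (0.5000)(0.7071)(-0.8660) = 0.30619,
so c = arccos(0.30619) = 1.25961 rad.
Distance = R·c = 6378.14 × 1.2596 ≈ 8034 km.

8034 km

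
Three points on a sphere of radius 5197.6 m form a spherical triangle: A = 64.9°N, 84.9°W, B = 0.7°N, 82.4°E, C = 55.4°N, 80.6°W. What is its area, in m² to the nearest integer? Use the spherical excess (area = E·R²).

3791219 m²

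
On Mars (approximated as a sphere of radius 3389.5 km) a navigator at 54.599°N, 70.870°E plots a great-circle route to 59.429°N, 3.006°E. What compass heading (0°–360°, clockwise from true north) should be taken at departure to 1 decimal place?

Δλ = -67.864° = -1.1845 rad.
y = sin Δλ · cos φ₂ = (-0.9263)(0.5086) = -0.4711
x = cos φ₁ sin φ₂ − sin φ₁ cos φ₂ cos Δλ = (0.5793)(0.8610) − (0.8151)(0.5086)(0.3768) = 0.3426
θ = atan2(y, x) = -53.98°; adding 360° gives 306.0°.

306.0°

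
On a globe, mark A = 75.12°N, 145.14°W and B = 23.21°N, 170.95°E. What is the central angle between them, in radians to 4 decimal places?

0.9873 rad

In radians: φ₁ = 1.3111, φ₂ = 0.4051, Δλ = -43.910° = -0.7664 rad.
Haversine: a = sin²(Δφ/2) + cos φ₁ cos φ₂ sin²(Δλ/2) = 0.1916 + (0.2568)(0.9191)(0.1398) = 0.22454.
Central angle c = 2·arcsin(√a) = 0.98733 rad.
So the angular separation is 0.9873 rad.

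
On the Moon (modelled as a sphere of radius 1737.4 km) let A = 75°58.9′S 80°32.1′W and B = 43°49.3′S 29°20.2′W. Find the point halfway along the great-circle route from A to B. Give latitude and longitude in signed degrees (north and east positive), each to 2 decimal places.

The central angle between A and B is δ = 0.6740 rad.
With f = 0.5, the slerp weights are sin((1−f)δ)/sin δ = 0.5298 and sin(fδ)/sin δ = 0.5298.
Weighted sum of the unit vectors: (0.5298)·(0.0398,-0.2389,-0.9702) + (0.5298)·(0.6290,-0.3535,-0.6924) = (0.3543, -0.3139, -0.8809).
Converting back: φ = atan2(z, √(x²+y²)) = -61.75°, λ = atan2(y, x) = -41.53°.

-61.75°, -41.53°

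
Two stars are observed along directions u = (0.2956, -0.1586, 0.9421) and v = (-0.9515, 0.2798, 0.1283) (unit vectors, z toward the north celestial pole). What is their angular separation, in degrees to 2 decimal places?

101.81°

u·v = -0.2048; |u| = 1.0000, |v| = 1.0001.
cos θ = (u·v)/(|u||v|) = -0.2047, so θ = 101.81°.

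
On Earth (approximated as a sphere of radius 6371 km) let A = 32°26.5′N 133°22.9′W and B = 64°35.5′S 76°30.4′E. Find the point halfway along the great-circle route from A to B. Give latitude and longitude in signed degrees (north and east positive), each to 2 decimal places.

-35.30°, -157.75°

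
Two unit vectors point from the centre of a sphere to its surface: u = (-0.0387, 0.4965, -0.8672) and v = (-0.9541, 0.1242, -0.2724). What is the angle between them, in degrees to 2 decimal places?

70.44°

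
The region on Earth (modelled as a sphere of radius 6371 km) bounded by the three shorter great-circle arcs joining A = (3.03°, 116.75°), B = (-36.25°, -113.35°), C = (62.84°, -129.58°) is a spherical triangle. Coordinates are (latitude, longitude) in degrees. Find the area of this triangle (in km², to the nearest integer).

112945186 km²

Side lengths (central angles): a = 1.7443, b = 1.7072, c = 2.1506 rad; semiperimeter s = 2.8010.
By l'Huilier's theorem, tan(E/4) = √[tan(s/2) tan((s−a)/2) tan((s−b)/2) tan((s−c)/2)], giving spherical excess E = 2.7826 rad.
Area = E·R² = 2.7826 × (6371)² ≈ 112945186 km².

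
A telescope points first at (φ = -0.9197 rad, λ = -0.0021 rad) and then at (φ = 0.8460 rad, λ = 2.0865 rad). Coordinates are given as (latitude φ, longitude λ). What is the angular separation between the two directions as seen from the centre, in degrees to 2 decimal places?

With latitudes φ₁ = -52.695°, φ₂ = 48.472° and longitude difference Δλ = 119.668°:
Haversine: a = sin²(Δφ/2) + cos φ₁ cos φ₂ sin²(Δλ/2) = 0.5968 + (0.6061)(0.6630)(0.7475) = 0.89718.
Central angle c = 2·arcsin(√a) = 2.48875 rad.
So the angular separation is 142.60°.

142.60°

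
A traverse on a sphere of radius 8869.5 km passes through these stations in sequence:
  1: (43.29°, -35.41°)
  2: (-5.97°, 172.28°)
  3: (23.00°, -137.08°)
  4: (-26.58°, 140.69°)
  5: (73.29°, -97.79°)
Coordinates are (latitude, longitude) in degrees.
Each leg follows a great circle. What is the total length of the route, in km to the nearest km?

63569 km

Leg 1→2: central angle 2.3636 rad, distance 20964.3 km.
Leg 2→3: central angle 1.0004 rad, distance 8873.0 km.
Leg 3→4: central angle 1.6344 rad, distance 14496.1 km.
Leg 4→5: central angle 2.1688 rad, distance 19236.1 km.
Total: 20964.3 + 8873.0 + 14496.1 + 19236.1 ≈ 63569 km.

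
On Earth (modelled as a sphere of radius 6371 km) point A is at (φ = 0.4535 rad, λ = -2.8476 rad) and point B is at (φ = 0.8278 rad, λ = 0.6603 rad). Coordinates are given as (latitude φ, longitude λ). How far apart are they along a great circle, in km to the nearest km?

11585 km

With latitudes φ₁ = 25.984°, φ₂ = 47.429° and longitude difference Δλ = -159.012°:
Haversine: a = sin²(Δφ/2) + cos φ₁ cos φ₂ sin²(Δλ/2) = 0.0346 + (0.8989)(0.6765)(0.9668) = 0.62256.
Central angle c = 2·arcsin(√a) = 1.81844 rad.
Distance = R·c = 6371 × 1.8184 ≈ 11585 km.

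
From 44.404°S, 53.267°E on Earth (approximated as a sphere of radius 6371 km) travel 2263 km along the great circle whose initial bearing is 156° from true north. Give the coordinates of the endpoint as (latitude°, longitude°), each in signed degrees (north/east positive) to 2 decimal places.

Angular distance δ = d/R = 2263/6371 = 0.35520 rad; initial bearing θ = 2.7227 rad.
sin φ₂ = sin φ₁ cos δ + cos φ₁ sin δ cos θ = (-0.6997)(0.9376) + (0.7144)(0.3478)(-0.9135) = -0.8830, so φ₂ = -62.01°.
Δλ = atan2(sin θ sin δ cos φ₁, cos δ − sin φ₁ sin φ₂) = atan2(0.1011, 0.3197) = 17.541°.
λ₂ = 53.267° + 17.541° = 70.81°.

-62.01°, 70.81°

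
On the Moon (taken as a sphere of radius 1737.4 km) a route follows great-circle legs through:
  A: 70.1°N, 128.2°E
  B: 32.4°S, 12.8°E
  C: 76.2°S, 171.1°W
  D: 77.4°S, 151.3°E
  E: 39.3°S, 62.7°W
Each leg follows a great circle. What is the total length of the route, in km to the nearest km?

8192 km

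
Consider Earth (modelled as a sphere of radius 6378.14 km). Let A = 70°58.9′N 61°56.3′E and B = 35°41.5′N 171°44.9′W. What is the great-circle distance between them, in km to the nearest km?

7430 km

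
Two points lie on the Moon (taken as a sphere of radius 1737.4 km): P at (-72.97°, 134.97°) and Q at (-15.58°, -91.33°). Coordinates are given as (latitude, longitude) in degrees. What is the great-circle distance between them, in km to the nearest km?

Let φ₁ = -1.2736 rad, φ₂ = -0.2719 rad, and Δλ = 2.3335 rad.
cos c = sin φ₁ sin φ₂ + cos φ₁ cos φ₂ cos Δλ = (-0.9562)(-0.2686) + (0.2929)(0.9633)(-0.6909) = 0.06190,
so c = arccos(0.06190) = 1.50886 rad.
Distance = R·c = 1737.4 × 1.5089 ≈ 2621 km.

2621 km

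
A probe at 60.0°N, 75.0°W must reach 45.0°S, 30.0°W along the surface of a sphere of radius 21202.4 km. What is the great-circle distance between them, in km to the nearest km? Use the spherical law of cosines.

41167 km

Let φ₁ = 1.0472 rad, φ₂ = -0.7854 rad, and Δλ = 0.7854 rad.
cos c = sin φ₁ sin φ₂ + cos φ₁ cos φ₂ cos Δλ = (0.8660)(-0.7071) + (0.5000)(0.7071)(0.7071) = -0.36237,
so c = arccos(-0.36237) = 1.94161 rad.
Distance = R·c = 21202.4 × 1.9416 ≈ 41167 km.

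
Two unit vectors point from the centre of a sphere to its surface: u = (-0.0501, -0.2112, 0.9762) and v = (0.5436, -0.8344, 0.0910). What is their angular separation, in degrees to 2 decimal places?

76.24°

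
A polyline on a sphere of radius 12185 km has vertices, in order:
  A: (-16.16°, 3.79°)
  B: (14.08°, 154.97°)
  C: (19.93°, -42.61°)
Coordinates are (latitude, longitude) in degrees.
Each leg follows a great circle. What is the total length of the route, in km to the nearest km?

Leg A→B: central angle 2.6550 rad, distance 32351.6 km.
Leg B→C: central angle 2.4757 rad, distance 30166.1 km.
Total: 32351.6 + 30166.1 ≈ 62518 km.

62518 km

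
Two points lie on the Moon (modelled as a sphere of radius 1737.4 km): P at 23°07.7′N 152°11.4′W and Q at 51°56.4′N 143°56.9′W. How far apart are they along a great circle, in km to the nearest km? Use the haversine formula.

With latitudes φ₁ = 23.128°, φ₂ = 51.940° and longitude difference Δλ = 8.242°:
Haversine: a = sin²(Δφ/2) + cos φ₁ cos φ₂ sin²(Δλ/2) = 0.0619 + (0.9196)(0.6165)(0.0052) = 0.06482.
Central angle c = 2·arcsin(√a) = 0.51488 rad.
Distance = R·c = 1737.4 × 0.5149 ≈ 895 km.

895 km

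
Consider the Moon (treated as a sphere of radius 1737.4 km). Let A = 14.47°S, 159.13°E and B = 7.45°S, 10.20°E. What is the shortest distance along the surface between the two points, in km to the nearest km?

Let φ₁ = -0.2525 rad, φ₂ = -0.1300 rad, and Δλ = -2.5993 rad.
cos c = sin φ₁ sin φ₂ + cos φ₁ cos φ₂ cos Δλ = (-0.2499)(-0.1297) + (0.9683)(0.9916)(-0.8565) = -0.78997,
so c = arccos(-0.78997) = 2.48155 rad.
Distance = R·c = 1737.4 × 2.4816 ≈ 4311 km.

4311 km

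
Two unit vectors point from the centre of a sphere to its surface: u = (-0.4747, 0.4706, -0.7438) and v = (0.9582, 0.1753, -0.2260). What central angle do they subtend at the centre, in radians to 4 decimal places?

1.7765 rad

u·v = -0.2043; |u| = 1.0000, |v| = 1.0000.
cos θ = (u·v)/(|u||v|) = -0.2043, so θ = 1.7765 rad.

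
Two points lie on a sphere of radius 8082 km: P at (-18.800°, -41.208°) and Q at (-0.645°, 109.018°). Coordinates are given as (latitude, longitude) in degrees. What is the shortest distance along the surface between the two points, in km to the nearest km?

Let φ₁ = -0.3281 rad, φ₂ = -0.0113 rad, and Δλ = 2.6219 rad.
Haversine: a = sin²(Δφ/2) + cos φ₁ cos φ₂ sin²(Δλ/2) = 0.0249 + (0.9466)(0.9999)(0.9340) = 0.90900.
Central angle c = 2·arcsin(√a) = 2.52873 rad.
Distance = R·c = 8082 × 2.5287 ≈ 20437 km.

20437 km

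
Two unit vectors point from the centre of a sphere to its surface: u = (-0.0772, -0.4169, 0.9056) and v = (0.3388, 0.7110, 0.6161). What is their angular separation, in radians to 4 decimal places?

1.3332 rad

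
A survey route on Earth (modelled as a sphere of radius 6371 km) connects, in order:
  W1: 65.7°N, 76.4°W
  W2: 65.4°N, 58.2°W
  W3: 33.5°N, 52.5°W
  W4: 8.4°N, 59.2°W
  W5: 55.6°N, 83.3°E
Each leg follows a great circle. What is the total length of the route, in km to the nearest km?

19380 km

Leg W1→W2: central angle 0.1311 rad, distance 835.4 km.
Leg W2→W3: central angle 0.5600 rad, distance 3567.8 km.
Leg W3→W4: central angle 0.4512 rad, distance 2874.4 km.
Leg W4→W5: central angle 1.8996 rad, distance 12102.1 km.
Total: 835.4 + 3567.8 + 2874.4 + 12102.1 ≈ 19380 km.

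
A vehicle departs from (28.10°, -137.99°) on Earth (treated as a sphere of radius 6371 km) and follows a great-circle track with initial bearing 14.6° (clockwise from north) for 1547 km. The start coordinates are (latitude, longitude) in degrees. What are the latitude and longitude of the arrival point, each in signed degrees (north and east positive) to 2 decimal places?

41.49°, -133.35°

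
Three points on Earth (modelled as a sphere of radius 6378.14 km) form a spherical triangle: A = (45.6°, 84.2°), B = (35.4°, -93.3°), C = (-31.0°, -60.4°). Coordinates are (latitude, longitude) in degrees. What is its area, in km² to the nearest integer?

Side lengths (central angles): a = 1.2784, b = 2.5999, c = 1.7273 rad; semiperimeter s = 2.8028.
By l'Huilier's theorem, tan(E/4) = √[tan(s/2) tan((s−a)/2) tan((s−b)/2) tan((s−c)/2)], giving spherical excess E = 2.1086 rad.
Area = E·R² = 2.1086 × (6378.14)² ≈ 85779192 km².

85779192 km²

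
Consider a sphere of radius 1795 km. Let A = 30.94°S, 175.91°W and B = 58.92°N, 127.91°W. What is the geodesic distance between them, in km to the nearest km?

3079 km

In radians: φ₁ = -0.5400, φ₂ = 1.0283, Δλ = 48.000° = 0.8378 rad.
cos c = sin φ₁ sin φ₂ + cos φ₁ cos φ₂ cos Δλ = (-0.5141)(0.8564) + (0.8577)(0.5162)(0.6691) = -0.14406,
so c = arccos(-0.14406) = 1.71536 rad.
Distance = R·c = 1795 × 1.7154 ≈ 3079 km.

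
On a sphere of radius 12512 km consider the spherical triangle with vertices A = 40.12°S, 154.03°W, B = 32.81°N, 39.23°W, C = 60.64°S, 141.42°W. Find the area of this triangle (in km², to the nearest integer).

116788790 km²

Side lengths (central angles): a = 2.1643, b = 0.3831, c = 2.2379 rad; semiperimeter s = 2.3927.
By l'Huilier's theorem, tan(E/4) = √[tan(s/2) tan((s−a)/2) tan((s−b)/2) tan((s−c)/2)], giving spherical excess E = 0.7460 rad.
Area = E·R² = 0.7460 × (12512)² ≈ 116788790 km².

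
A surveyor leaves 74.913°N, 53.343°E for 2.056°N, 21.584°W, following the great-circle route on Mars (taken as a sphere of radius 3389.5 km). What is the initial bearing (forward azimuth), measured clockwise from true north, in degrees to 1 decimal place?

Δλ = -74.927° = -1.3077 rad.
y = sin Δλ · cos φ₂ = (-0.9656)(0.9994) = -0.9650
x = cos φ₁ sin φ₂ − sin φ₁ cos φ₂ cos Δλ = (0.2603)(0.0359) − (0.9655)(0.9994)(0.2600) = -0.2416
θ = atan2(y, x) = -104.06°; adding 360° gives 255.9°.

255.9°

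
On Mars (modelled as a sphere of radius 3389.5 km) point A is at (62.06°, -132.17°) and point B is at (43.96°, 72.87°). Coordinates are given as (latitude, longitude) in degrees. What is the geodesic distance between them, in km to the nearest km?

4264 km

In radians: φ₁ = 1.0832, φ₂ = 0.7672, Δλ = -154.960° = -2.7046 rad.
cos c = sin φ₁ sin φ₂ + cos φ₁ cos φ₂ cos Δλ = (0.8834)(0.6942) + (0.4685)(0.7198)(-0.9060) = 0.30767,
so c = arccos(0.30767) = 1.25805 rad.
Distance = R·c = 3389.5 × 1.2581 ≈ 4264 km.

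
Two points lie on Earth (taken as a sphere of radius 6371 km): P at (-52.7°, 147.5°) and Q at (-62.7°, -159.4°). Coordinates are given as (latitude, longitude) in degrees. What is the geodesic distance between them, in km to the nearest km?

Let φ₁ = -0.9198 rad, φ₂ = -1.0943 rad, and Δλ = 0.9268 rad.
cos c = sin φ₁ sin φ₂ + cos φ₁ cos φ₂ cos Δλ = (-0.7955)(-0.8886) + (0.6060)(0.4586)(0.6004) = 0.87375,
so c = arccos(0.87375) = 0.50794 rad.
Distance = R·c = 6371 × 0.5079 ≈ 3236 km.

3236 km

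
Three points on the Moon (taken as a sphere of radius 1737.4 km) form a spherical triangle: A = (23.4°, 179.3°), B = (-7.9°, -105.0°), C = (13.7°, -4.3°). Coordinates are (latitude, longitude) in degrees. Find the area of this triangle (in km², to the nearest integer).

Side lengths (central angles): a = 1.7836, b = 2.4912, c = 1.4000 rad; semiperimeter s = 2.8374.
By l'Huilier's theorem, tan(E/4) = √[tan(s/2) tan((s−a)/2) tan((s−b)/2) tan((s−c)/2)], giving spherical excess E = 2.6044 rad.
Area = E·R² = 2.6044 × (1737.4)² ≈ 7861631 km².

7861631 km²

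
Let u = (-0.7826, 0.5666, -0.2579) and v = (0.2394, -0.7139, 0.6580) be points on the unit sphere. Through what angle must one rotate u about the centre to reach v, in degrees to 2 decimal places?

139.60°

u·v = -0.7615; |u| = 1.0000, |v| = 1.0000.
cos θ = (u·v)/(|u||v|) = -0.7616, so θ = 139.60°.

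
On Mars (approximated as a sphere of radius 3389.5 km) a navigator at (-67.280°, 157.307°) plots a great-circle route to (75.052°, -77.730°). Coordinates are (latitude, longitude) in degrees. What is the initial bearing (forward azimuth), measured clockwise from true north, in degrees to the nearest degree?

42°

Δλ = 124.963° = 2.1810 rad.
y = sin Δλ · cos φ₂ = (0.8195)(0.2579) = 0.2114
x = cos φ₁ sin φ₂ − sin φ₁ cos φ₂ cos Δλ = (0.3862)(0.9662) − (-0.9224)(0.2579)(-0.5730) = 0.2368
θ = atan2(y, x) = 41.75°, so the bearing is 42°.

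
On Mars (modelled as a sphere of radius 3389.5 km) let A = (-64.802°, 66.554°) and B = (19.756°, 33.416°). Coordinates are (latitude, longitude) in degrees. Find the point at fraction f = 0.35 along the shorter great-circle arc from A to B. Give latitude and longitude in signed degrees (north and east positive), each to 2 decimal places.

-36.08°, 47.46°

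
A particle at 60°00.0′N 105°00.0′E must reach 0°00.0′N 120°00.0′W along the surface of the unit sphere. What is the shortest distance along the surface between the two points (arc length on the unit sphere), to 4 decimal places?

1.9322

In radians: φ₁ = 1.0472, φ₂ = 0.0000, Δλ = 135.000° = 2.3562 rad.
cos c = sin φ₁ sin φ₂ + cos φ₁ cos φ₂ cos Δλ = (0.8660)(0.0000) + (0.5000)(1.0000)(-0.7071) = -0.35355,
so c = arccos(-0.35355) = 1.93216 rad.
On the unit sphere the arc length equals the central angle: 1.9322.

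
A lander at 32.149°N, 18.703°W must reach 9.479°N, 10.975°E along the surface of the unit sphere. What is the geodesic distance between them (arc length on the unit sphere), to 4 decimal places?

0.6212

In radians: φ₁ = 0.5611, φ₂ = 0.1654, Δλ = 29.678° = 0.5180 rad.
Haversine: a = sin²(Δφ/2) + cos φ₁ cos φ₂ sin²(Δλ/2) = 0.0386 + (0.8467)(0.9863)(0.0656) = 0.09340.
Central angle c = 2·arcsin(√a) = 0.62118 rad.
On the unit sphere the arc length equals the central angle: 0.6212.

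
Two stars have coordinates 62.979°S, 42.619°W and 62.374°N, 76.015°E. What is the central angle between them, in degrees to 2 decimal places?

152.90°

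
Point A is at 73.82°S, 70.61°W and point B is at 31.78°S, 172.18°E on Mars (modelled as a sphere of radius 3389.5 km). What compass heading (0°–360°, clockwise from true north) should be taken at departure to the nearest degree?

235°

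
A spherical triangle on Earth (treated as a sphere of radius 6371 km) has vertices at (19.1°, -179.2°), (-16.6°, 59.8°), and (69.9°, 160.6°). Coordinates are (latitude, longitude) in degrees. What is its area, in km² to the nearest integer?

59809273 km²

Side lengths (central angles): a = 1.9071, b = 0.9121, c = 2.1650 rad; semiperimeter s = 2.4921.
By l'Huilier's theorem, tan(E/4) = √[tan(s/2) tan((s−a)/2) tan((s−b)/2) tan((s−c)/2)], giving spherical excess E = 1.4735 rad.
Area = E·R² = 1.4735 × (6371)² ≈ 59809273 km².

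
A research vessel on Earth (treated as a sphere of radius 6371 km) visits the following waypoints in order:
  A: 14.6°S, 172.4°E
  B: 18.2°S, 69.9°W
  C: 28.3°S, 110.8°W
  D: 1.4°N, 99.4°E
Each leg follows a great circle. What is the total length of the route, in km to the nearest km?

32211 km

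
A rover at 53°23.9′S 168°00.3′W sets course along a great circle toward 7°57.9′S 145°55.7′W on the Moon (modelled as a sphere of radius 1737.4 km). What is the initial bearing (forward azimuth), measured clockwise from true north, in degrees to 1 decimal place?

29.6°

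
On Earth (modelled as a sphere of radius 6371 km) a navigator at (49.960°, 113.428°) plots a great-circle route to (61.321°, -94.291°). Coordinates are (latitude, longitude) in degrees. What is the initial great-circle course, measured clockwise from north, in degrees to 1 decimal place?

14.1°

Δλ = 152.281° = 2.6578 rad.
y = sin Δλ · cos φ₂ = (0.4651)(0.4799) = 0.2232
x = cos φ₁ sin φ₂ − sin φ₁ cos φ₂ cos Δλ = (0.6433)(0.8773) − (0.7656)(0.4799)(-0.8852) = 0.8896
θ = atan2(y, x) = 14.09°, so the bearing is 14.1°.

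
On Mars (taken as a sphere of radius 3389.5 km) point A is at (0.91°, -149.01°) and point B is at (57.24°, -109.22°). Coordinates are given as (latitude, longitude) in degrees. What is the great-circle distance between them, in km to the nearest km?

Let φ₁ = 0.0159 rad, φ₂ = 0.9990 rad, and Δλ = 0.6945 rad.
cos c = sin φ₁ sin φ₂ + cos φ₁ cos φ₂ cos Δλ = (0.0159)(0.8409) + (0.9999)(0.5411)(0.7684) = 0.42910,
so c = arccos(0.42910) = 1.12730 rad.
Distance = R·c = 3389.5 × 1.1273 ≈ 3821 km.

3821 km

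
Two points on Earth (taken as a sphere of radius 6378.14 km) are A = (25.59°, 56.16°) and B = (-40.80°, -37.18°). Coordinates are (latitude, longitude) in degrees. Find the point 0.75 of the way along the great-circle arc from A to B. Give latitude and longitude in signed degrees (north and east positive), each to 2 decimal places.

The central angle between A and B is δ = 1.8986 rad.
With f = 0.75, the slerp weights are sin((1−f)δ)/sin δ = 0.4828 and sin(fδ)/sin δ = 1.0449.
Weighted sum of the unit vectors: (0.4828)·(0.5023,0.7491,0.4319) + (1.0449)·(0.6031,-0.4575,-0.6534) = (0.8727, -0.1164, -0.4742).
Converting back: φ = atan2(z, √(x²+y²)) = -28.31°, λ = atan2(y, x) = -7.60°.

-28.31°, -7.60°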